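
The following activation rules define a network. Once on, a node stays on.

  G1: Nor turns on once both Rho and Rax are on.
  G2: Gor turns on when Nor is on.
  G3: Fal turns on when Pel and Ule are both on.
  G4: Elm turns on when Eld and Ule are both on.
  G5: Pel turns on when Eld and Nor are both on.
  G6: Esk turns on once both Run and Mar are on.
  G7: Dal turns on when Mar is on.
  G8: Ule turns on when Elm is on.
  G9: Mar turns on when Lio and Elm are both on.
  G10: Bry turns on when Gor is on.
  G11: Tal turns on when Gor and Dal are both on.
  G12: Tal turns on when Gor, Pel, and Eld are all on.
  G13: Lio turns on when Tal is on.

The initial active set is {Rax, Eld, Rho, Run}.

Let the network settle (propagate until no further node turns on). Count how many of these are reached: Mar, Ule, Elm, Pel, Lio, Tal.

3

Rho and Rax are on, so Nor turns on (G1).
G5: Eld and Nor on → Pel on.
G2: Nor on → Gor on.
G12: Gor, Pel, and Eld on → Tal on.
Tal is on, so Lio turns on (G13).
Mar would need Lio and Elm (G9), but Elm never turns on.
Ule would need Elm (G8), but Elm never turns on.
Elm would need Eld and Ule (G4), but Ule never turns on.
Pel: reached.
Lio: reached.
Tal: reached.
Reached: Pel, Lio, and Tal — 3 of the 6.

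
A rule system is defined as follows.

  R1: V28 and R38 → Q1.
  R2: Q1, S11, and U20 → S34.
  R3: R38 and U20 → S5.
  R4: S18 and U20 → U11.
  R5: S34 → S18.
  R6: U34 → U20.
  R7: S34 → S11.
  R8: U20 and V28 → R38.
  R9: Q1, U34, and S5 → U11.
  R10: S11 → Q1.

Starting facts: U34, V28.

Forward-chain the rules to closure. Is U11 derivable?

From U34, R6 gives U20.
U20 and V28 hold, so R38 follows (R8).
R38 and U20 hold, so S5 follows (R3).
V28 and R38 hold, so Q1 follows (R1).
Q1, U34, and S5 hold, so U11 follows (R9).

Yes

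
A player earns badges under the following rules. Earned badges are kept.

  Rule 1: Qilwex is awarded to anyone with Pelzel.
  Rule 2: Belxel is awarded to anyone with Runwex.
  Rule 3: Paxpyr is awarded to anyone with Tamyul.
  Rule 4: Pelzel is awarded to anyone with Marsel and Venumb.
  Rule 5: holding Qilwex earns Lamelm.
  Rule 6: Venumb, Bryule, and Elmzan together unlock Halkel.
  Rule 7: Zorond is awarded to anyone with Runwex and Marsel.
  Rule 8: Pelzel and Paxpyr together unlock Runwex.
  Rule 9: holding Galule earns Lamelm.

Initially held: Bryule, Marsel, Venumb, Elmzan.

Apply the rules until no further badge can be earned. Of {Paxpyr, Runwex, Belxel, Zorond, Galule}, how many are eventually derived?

0

Paxpyr would need Tamyul (Rule 3), but Tamyul is never earned.
Runwex would need Pelzel and Paxpyr (Rule 8), but Paxpyr is never earned.
Belxel would need Runwex (Rule 2), but Runwex is never earned.
Zorond would need Runwex and Marsel (Rule 7), but Runwex is never earned.
No rule produces Galule, and it is not given.
None of the 5 are reached.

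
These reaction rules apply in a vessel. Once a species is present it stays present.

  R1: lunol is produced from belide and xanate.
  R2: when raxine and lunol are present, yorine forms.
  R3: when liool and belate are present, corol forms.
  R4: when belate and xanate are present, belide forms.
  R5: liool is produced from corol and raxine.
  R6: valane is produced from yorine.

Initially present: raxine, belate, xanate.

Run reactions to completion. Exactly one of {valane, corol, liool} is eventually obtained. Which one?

valane

belate and xanate present → belide forms (R4).
belide and xanate present → lunol forms (R1).
raxine and lunol present → yorine forms (R2).
yorine present → valane forms (R6).
corol would need liool and belate (R3), but liool never forms. liool would need corol and raxine (R5), but corol never forms.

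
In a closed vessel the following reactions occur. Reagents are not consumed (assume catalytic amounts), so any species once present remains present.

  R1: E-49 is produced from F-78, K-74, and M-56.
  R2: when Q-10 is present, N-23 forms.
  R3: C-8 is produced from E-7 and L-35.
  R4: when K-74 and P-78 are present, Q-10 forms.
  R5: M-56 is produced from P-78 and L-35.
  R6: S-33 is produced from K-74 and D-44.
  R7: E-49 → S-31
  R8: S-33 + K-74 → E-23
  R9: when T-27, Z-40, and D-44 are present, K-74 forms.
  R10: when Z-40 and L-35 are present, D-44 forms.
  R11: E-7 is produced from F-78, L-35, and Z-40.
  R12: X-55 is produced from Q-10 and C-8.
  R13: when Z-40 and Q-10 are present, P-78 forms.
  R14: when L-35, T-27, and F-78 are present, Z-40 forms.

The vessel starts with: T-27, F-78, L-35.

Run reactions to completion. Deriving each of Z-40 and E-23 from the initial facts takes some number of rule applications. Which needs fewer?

Z-40

Z-40: L-35, T-27, and F-78 present → Z-40 forms (R14). [1 rule application]
E-23: L-35, T-27, and F-78 present → Z-40 forms (R14). Z-40 and L-35 present → D-44 forms (R10). T-27, Z-40, and D-44 present → K-74 forms (R9). K-74 and D-44 present → S-33 forms (R6). S-33 and K-74 present → E-23 forms (R8). [5 rule applications]
Z-40 needs fewer.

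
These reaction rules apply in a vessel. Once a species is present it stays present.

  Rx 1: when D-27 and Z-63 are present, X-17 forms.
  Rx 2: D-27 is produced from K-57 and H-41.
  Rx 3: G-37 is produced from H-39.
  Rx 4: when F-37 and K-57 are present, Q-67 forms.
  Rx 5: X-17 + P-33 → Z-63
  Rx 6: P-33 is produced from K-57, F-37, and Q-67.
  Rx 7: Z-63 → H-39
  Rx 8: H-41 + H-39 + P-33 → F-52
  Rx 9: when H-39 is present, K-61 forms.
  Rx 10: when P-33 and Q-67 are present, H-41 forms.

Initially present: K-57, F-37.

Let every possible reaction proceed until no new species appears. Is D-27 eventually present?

Yes

F-37 and K-57 present → Q-67 forms (Rx 4).
K-57, F-37, and Q-67 present → P-33 forms (Rx 6).
P-33 and Q-67 present → H-41 forms (Rx 10).
K-57 and H-41 present → D-27 forms (Rx 2).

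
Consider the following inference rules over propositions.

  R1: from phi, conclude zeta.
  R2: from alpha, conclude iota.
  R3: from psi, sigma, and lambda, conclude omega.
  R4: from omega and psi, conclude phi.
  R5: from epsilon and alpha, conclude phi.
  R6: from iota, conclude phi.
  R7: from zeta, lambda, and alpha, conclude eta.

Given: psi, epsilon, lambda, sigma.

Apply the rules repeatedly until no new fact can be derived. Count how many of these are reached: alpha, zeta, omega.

2

From psi, sigma, and lambda, R3 gives omega.
omega and psi hold, so phi follows (R4).
From phi, R1 gives zeta.
No rule produces alpha, and it is not given.
zeta: reached.
omega: reached.
Reached: zeta and omega — 2 of the 3.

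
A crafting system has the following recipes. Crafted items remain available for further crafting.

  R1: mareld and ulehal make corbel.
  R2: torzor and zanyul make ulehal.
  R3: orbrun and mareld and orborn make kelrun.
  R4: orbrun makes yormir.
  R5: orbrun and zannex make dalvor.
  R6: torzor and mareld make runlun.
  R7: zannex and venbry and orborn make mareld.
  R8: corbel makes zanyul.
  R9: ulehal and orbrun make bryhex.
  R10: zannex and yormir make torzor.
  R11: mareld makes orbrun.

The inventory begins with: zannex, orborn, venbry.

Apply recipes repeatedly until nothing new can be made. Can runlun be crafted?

zannex and venbry and orborn → mareld (R7).
Using R11, mareld makes orbrun.
orbrun → yormir (R4).
Using R10, zannex and yormir make torzor.
torzor and mareld → runlun (R6).

Yes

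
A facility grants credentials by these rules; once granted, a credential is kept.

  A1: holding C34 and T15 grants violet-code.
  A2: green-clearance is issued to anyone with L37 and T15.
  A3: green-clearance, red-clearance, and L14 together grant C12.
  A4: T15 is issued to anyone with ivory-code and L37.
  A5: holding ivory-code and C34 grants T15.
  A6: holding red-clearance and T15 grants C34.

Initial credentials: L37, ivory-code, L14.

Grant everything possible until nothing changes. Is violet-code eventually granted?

No

violet-code would need C34 and T15 (A1), but C34 is never granted.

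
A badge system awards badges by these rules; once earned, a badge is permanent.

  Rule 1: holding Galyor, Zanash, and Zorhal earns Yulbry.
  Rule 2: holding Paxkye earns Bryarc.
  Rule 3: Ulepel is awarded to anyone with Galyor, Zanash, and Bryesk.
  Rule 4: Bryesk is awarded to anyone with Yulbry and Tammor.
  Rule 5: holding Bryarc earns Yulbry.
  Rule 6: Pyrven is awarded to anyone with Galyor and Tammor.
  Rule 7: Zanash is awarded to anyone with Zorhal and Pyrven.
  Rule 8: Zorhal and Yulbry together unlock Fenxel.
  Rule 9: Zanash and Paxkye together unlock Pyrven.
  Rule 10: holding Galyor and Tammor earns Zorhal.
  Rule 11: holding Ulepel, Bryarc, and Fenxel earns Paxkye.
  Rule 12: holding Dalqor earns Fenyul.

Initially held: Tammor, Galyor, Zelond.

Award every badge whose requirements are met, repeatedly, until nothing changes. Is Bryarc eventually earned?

Bryarc would need Paxkye (Rule 2), but Paxkye is never earned.

No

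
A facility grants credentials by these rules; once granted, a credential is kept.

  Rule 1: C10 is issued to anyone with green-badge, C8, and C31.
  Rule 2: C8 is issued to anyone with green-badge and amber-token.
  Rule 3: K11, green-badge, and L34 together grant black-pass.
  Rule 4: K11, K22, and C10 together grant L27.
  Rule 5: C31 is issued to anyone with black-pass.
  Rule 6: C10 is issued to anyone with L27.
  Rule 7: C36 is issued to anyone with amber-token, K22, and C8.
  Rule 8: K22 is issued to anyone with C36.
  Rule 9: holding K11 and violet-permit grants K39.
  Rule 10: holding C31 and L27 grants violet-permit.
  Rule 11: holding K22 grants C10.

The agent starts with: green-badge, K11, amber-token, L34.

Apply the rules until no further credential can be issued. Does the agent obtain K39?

No

K39 would need K11 and violet-permit (Rule 9), but violet-permit is never granted.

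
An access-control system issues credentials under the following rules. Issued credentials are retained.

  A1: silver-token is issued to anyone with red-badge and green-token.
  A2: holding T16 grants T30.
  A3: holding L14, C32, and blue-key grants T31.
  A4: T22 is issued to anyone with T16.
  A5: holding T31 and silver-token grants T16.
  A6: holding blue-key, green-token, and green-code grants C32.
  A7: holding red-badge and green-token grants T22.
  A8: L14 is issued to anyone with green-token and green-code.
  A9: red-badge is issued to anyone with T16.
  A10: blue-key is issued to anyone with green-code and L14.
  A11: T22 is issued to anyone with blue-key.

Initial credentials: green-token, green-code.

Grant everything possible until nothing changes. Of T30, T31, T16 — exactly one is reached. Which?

Holding green-token and green-code grants L14 (A8).
Holding green-code and L14 grants blue-key (A10).
Holding blue-key, green-token, and green-code grants C32 (A6).
Holding L14, C32, and blue-key grants T31 (A3).
T16 would need T31 and silver-token (A5), but silver-token is never granted. T30 would need T16 (A2), but T16 is never granted.

T31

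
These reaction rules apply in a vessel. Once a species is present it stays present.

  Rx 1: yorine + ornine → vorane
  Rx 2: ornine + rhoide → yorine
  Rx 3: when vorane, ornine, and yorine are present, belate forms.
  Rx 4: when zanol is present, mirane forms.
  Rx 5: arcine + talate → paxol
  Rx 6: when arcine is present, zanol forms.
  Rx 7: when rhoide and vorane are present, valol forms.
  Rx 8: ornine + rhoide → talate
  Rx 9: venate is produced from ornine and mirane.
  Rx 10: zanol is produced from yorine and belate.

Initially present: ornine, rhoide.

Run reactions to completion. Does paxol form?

paxol would need arcine and talate (Rx 5), but arcine never forms.

No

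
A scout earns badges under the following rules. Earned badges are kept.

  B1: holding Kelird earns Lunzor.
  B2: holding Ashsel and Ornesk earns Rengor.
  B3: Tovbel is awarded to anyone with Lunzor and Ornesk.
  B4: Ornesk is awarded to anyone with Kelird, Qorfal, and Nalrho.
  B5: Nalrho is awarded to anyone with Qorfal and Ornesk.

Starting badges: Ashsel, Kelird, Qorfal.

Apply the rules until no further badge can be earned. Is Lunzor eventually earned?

With Kelird, Lunzor is earned (B1).

Yes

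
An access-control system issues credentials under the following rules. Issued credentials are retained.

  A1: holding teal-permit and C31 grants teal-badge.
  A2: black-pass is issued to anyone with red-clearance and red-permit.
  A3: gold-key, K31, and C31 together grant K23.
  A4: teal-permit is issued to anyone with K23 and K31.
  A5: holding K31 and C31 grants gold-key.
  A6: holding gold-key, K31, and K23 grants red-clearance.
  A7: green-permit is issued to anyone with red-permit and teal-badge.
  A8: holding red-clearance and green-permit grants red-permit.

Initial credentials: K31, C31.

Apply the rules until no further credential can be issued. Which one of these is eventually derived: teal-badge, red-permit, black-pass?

Holding K31 and C31 grants gold-key (A5).
Holding gold-key, K31, and C31 grants K23 (A3).
Holding K23 and K31 grants teal-permit (A4).
Holding teal-permit and C31 grants teal-badge (A1).
red-permit would need red-clearance and green-permit (A8), but green-permit is never granted. black-pass would need red-clearance and red-permit (A2), but red-permit is never granted.

teal-badge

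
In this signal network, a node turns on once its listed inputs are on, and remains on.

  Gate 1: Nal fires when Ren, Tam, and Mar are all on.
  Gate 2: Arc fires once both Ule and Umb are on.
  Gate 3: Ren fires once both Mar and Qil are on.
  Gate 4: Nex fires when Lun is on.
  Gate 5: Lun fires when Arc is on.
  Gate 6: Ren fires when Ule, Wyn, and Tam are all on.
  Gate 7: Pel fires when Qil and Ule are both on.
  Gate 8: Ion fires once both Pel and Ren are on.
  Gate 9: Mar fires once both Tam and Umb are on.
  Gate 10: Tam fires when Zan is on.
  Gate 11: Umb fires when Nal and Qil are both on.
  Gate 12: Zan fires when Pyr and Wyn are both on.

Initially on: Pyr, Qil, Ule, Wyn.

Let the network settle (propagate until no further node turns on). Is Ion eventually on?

Pyr and Wyn are on, so Zan fires (Gate 12).
Gate 7: Qil and Ule on → Pel on.
Zan is on, so Tam fires (Gate 10).
Gate 6: Ule, Wyn, and Tam on → Ren on.
Pel and Ren are on, so Ion fires (Gate 8).

Yes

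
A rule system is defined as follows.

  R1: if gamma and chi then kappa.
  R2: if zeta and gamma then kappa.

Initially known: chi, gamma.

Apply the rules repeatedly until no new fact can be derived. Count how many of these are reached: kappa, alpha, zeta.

1

From gamma and chi, R1 gives kappa.
kappa: reached.
No rule produces alpha, and it is not given.
No rule produces zeta, and it is not given.
Reached: kappa — 1 of the 3.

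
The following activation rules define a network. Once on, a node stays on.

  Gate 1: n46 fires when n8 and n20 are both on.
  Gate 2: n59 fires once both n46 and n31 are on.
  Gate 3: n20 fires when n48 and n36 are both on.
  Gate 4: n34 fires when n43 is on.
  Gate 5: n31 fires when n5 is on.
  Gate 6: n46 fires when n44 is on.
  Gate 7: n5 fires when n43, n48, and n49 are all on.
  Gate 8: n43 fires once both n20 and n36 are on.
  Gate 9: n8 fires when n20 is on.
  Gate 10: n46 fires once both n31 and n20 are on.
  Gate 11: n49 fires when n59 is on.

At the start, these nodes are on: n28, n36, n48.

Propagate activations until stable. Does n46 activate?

Gate 3: n48 and n36 on → n20 on.
Gate 9: n20 on → n8 on.
Gate 1: n8 and n20 on → n46 on.

Yes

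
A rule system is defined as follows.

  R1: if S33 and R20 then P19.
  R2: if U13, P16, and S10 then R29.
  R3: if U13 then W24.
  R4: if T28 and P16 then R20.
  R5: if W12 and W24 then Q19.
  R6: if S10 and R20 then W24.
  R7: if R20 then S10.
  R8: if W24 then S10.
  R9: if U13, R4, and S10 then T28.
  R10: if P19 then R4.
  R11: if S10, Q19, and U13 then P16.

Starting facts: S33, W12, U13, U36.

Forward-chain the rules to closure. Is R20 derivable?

R20 would need T28 and P16 (R4), but T28 is never established.

No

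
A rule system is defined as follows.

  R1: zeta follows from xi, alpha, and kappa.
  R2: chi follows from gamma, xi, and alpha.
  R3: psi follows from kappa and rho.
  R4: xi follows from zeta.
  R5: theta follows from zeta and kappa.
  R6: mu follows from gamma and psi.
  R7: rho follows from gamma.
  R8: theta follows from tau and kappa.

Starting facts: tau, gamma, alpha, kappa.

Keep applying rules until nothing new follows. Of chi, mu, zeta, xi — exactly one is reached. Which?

mu

gamma holds, so rho follows (R7).
From kappa and rho, R3 gives psi.
From gamma and psi, R6 gives mu.
xi would need zeta (R4), but zeta is never established. zeta would need xi, alpha, and kappa (R1), but xi is never established. chi would need gamma, xi, and alpha (R2), but xi is never established.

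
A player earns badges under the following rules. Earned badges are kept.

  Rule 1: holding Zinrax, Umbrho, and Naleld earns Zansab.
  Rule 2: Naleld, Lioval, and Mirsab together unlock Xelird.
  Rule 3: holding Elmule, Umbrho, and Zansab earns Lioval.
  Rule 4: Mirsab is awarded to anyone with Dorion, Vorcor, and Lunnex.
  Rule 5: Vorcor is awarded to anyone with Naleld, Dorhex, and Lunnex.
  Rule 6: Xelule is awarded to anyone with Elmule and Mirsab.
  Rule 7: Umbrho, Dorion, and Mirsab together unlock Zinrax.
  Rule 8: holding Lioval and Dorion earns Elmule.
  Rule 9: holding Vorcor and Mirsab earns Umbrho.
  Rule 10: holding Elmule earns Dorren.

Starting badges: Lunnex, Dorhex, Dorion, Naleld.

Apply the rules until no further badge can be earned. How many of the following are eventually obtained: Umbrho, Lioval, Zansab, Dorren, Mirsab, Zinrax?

With Naleld, Dorhex, and Lunnex, Vorcor is earned (Rule 5).
With Dorion, Vorcor, and Lunnex, Mirsab is earned (Rule 4).
With Vorcor and Mirsab, Umbrho is earned (Rule 9).
With Umbrho, Dorion, and Mirsab, Zinrax is earned (Rule 7).
With Zinrax, Umbrho, and Naleld, Zansab is earned (Rule 1).
Umbrho: reached.
Lioval would need Elmule, Umbrho, and Zansab (Rule 3), but Elmule is never earned.
Zansab: reached.
Dorren would need Elmule (Rule 10), but Elmule is never earned.
Mirsab: reached.
Zinrax: reached.
Reached: Umbrho, Zansab, Mirsab, and Zinrax — 4 of the 6.

4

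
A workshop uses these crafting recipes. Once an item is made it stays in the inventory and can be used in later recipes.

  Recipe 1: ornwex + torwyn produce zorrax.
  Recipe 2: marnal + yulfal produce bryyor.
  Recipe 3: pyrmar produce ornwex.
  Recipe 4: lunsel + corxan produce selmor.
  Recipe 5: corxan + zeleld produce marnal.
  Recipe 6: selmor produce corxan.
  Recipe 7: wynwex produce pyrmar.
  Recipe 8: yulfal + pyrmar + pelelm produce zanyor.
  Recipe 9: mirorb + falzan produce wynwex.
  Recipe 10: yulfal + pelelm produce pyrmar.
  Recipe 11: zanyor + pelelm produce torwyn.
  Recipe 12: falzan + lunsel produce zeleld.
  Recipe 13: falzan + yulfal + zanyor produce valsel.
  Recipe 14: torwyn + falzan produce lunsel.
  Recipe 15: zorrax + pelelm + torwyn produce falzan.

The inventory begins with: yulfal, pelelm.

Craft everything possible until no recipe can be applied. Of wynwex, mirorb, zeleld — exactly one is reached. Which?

zeleld

yulfal + pelelm → pyrmar (Recipe 10).
Using Recipe 8, yulfal, pyrmar, and pelelm make zanyor.
Using Recipe 3, pyrmar makes ornwex.
zanyor + pelelm → torwyn (Recipe 11).
ornwex + torwyn → zorrax (Recipe 1).
zorrax + pelelm + torwyn → falzan (Recipe 15).
Using Recipe 14, torwyn and falzan make lunsel.
falzan + lunsel → zeleld (Recipe 12).
No rule produces mirorb, and it is not given. wynwex would need mirorb and falzan (Recipe 9), but mirorb is never obtained.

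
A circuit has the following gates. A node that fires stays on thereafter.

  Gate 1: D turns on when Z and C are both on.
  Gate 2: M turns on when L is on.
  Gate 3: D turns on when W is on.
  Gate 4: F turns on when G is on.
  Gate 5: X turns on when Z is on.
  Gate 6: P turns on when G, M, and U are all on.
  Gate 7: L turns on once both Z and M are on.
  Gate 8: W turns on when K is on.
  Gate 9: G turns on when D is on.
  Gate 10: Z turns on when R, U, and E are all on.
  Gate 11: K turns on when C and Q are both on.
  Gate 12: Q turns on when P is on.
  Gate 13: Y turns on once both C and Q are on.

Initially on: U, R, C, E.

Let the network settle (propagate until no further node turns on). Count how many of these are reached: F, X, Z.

3

R, U, and E are on, so Z turns on (Gate 10).
Z and C are on, so D turns on (Gate 1).
Z is on, so X turns on (Gate 5).
Gate 9: D on → G on.
G is on, so F turns on (Gate 4).
F: reached.
X: reached.
Z: reached.
All 3 are reached.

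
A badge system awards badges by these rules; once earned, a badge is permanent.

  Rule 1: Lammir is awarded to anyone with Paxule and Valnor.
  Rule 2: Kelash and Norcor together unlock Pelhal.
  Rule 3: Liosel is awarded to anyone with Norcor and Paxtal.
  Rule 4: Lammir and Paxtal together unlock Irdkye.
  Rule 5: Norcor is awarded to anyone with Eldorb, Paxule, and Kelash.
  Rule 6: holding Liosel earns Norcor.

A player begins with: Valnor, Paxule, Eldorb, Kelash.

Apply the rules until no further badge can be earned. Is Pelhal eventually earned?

With Eldorb, Paxule, and Kelash, Norcor is earned (Rule 5).
With Kelash and Norcor, Pelhal is earned (Rule 2).

Yes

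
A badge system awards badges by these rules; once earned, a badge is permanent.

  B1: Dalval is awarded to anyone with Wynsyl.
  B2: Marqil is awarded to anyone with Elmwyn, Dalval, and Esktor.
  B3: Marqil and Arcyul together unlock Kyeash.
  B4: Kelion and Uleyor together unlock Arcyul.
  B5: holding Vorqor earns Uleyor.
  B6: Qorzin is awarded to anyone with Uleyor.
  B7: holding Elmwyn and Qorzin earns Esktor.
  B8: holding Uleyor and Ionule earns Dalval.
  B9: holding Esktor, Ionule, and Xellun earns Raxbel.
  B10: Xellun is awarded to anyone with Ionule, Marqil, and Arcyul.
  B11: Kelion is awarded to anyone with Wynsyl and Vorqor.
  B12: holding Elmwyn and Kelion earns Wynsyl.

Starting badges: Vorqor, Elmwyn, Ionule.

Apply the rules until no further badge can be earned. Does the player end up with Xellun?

No

Xellun would need Ionule, Marqil, and Arcyul (B10), but Arcyul is never earned.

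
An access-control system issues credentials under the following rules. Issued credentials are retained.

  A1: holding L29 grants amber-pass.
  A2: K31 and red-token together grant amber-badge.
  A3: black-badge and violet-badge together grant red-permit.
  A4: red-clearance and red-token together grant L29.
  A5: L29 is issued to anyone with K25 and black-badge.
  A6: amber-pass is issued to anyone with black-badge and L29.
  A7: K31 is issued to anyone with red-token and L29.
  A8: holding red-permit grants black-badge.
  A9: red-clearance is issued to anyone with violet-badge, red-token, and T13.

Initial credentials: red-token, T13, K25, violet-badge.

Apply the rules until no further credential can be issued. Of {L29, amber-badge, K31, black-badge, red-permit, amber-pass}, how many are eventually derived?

Holding violet-badge, red-token, and T13 grants red-clearance (A9).
Holding red-clearance and red-token grants L29 (A4).
Holding red-token and L29 grants K31 (A7).
Holding L29 grants amber-pass (A1).
Holding K31 and red-token grants amber-badge (A2).
L29: reached.
amber-badge: reached.
K31: reached.
black-badge would need red-permit (A8), but red-permit is never granted.
red-permit would need black-badge and violet-badge (A3), but black-badge is never granted.
amber-pass: reached.
Reached: L29, amber-badge, K31, and amber-pass — 4 of the 6.

4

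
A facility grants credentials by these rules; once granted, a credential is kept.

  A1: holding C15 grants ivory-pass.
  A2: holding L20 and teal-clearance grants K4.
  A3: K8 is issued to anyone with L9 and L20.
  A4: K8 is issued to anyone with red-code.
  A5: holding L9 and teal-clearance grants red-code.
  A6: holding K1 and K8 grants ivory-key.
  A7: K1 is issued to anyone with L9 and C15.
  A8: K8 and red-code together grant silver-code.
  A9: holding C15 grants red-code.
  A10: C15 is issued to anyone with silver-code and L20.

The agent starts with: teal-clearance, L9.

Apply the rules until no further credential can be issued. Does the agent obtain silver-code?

Holding L9 and teal-clearance grants red-code (A5).
Holding red-code grants K8 (A4).
Holding K8 and red-code grants silver-code (A8).

Yes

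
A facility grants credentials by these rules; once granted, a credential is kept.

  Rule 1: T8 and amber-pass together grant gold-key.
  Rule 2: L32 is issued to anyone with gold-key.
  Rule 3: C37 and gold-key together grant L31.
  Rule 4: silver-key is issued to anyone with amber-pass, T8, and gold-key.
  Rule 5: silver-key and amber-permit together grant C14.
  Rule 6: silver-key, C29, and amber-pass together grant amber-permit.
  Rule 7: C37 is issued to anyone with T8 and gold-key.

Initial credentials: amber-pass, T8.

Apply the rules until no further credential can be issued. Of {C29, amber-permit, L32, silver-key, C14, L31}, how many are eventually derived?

3

Holding T8 and amber-pass grants gold-key (Rule 1).
Holding amber-pass, T8, and gold-key grants silver-key (Rule 4).
Holding T8 and gold-key grants C37 (Rule 7).
Holding gold-key grants L32 (Rule 2).
Holding C37 and gold-key grants L31 (Rule 3).
No rule produces C29, and it is not given.
amber-permit would need silver-key, C29, and amber-pass (Rule 6), but C29 is never granted.
L32: reached.
silver-key: reached.
C14 would need silver-key and amber-permit (Rule 5), but amber-permit is never granted.
L31: reached.
Reached: L32, silver-key, and L31 — 3 of the 6.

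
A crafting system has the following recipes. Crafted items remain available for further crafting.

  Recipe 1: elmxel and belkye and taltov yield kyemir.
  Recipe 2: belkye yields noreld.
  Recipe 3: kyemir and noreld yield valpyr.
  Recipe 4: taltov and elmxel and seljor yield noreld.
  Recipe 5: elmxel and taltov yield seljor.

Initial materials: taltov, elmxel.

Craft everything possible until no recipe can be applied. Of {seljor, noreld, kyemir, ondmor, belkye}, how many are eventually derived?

2

Using Recipe 5, elmxel and taltov make seljor.
Using Recipe 4, taltov, elmxel, and seljor make noreld.
seljor: reached.
noreld: reached.
kyemir would need elmxel, belkye, and taltov (Recipe 1), but belkye is never obtained.
No rule produces ondmor, and it is not given.
No rule produces belkye, and it is not given.
Reached: seljor and noreld — 2 of the 5.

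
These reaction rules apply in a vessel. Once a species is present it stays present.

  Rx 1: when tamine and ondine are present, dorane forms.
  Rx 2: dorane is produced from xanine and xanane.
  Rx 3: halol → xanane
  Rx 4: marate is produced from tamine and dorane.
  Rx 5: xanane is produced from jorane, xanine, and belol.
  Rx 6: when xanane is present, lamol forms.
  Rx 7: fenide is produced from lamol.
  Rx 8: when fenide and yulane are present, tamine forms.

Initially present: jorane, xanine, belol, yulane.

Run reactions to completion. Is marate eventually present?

Yes

jorane, xanine, and belol present → xanane forms (Rx 5).
xanane present → lamol forms (Rx 6).
xanine and xanane present → dorane forms (Rx 2).
lamol present → fenide forms (Rx 7).
fenide and yulane present → tamine forms (Rx 8).
tamine and dorane present → marate forms (Rx 4).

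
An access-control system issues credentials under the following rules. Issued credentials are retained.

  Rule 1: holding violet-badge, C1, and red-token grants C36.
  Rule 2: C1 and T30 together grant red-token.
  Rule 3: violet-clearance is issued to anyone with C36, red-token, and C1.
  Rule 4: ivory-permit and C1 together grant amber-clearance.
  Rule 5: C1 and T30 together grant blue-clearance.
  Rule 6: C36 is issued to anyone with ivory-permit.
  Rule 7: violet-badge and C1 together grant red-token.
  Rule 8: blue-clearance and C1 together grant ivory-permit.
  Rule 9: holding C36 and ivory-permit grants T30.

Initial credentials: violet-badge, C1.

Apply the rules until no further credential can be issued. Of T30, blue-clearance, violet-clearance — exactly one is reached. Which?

Holding violet-badge and C1 grants red-token (Rule 7).
Holding violet-badge, C1, and red-token grants C36 (Rule 1).
Holding C36, red-token, and C1 grants violet-clearance (Rule 3).
T30 would need C36 and ivory-permit (Rule 9), but ivory-permit is never granted. blue-clearance would need C1 and T30 (Rule 5), but T30 is never granted.

violet-clearance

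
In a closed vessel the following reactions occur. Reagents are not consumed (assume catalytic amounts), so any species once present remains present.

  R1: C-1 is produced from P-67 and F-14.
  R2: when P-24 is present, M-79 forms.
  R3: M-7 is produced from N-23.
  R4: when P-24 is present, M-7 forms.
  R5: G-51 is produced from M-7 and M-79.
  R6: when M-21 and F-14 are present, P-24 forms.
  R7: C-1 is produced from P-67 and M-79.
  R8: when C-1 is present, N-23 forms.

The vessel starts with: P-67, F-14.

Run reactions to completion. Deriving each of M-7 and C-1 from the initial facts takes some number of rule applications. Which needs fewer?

C-1: P-67 and F-14 present → C-1 forms (R1). [1 rule application]
M-7: P-67 and F-14 present → C-1 forms (R1). C-1 present → N-23 forms (R8). N-23 present → M-7 forms (R3). [3 rule applications]
C-1 needs fewer.

C-1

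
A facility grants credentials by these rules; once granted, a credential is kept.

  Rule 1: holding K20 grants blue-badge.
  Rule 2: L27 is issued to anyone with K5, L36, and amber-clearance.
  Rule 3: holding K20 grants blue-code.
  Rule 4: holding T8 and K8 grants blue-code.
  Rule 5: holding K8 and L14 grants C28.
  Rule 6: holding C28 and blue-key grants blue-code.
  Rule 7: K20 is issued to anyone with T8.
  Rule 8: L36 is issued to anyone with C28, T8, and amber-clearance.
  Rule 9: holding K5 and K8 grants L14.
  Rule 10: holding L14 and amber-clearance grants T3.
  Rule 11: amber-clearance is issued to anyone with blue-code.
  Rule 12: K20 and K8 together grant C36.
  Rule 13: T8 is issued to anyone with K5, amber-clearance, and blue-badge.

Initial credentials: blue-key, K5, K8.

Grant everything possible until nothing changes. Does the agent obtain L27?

L27 would need K5, L36, and amber-clearance (Rule 2), but L36 is never granted.

No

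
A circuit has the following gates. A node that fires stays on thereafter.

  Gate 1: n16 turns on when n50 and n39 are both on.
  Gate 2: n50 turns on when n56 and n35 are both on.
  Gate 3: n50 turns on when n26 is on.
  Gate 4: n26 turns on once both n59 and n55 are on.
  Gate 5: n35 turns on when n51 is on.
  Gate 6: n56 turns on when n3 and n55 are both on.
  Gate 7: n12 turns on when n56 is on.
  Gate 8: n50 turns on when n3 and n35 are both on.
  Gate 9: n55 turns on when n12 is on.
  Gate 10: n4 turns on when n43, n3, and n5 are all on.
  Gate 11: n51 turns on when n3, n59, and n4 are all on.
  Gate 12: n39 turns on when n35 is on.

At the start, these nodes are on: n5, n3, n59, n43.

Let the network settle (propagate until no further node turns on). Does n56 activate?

No

n56 would need n3 and n55 (Gate 6), but n55 never turns on.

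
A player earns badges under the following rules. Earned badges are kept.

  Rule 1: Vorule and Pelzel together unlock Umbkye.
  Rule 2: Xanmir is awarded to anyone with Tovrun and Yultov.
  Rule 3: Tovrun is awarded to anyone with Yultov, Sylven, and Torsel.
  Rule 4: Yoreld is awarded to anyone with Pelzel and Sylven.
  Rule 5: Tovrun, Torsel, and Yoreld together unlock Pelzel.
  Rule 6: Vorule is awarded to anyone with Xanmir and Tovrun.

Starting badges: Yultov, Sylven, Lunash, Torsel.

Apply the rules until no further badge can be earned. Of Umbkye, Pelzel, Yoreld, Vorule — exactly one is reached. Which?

Vorule

With Yultov, Sylven, and Torsel, Tovrun is earned (Rule 3).
With Tovrun and Yultov, Xanmir is earned (Rule 2).
With Xanmir and Tovrun, Vorule is earned (Rule 6).
Umbkye would need Vorule and Pelzel (Rule 1), but Pelzel is never earned. Pelzel would need Tovrun, Torsel, and Yoreld (Rule 5), but Yoreld is never earned. Yoreld would need Pelzel and Sylven (Rule 4), but Pelzel is never earned.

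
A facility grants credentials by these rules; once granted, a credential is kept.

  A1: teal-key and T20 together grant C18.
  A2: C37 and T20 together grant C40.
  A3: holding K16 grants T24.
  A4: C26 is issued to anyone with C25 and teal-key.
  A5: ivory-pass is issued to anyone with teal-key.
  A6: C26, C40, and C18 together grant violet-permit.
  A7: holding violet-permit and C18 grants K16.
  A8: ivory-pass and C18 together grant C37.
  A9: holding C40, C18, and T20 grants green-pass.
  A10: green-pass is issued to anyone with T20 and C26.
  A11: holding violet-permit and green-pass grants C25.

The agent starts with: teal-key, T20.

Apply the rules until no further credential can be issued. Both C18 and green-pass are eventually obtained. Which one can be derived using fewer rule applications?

C18: Holding teal-key and T20 grants C18 (A1). [1 rule application]
green-pass: Holding teal-key and T20 grants C18 (A1). Holding teal-key grants ivory-pass (A5). Holding ivory-pass and C18 grants C37 (A8). Holding C37 and T20 grants C40 (A2). Holding C40, C18, and T20 grants green-pass (A9). [5 rule applications]
C18 needs fewer.

C18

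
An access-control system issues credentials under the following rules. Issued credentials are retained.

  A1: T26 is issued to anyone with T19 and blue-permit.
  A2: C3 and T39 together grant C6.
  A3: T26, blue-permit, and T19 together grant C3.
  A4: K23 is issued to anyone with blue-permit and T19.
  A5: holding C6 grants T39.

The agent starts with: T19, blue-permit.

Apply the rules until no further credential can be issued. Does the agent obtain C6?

No

C6 would need C3 and T39 (A2), but T39 is never granted.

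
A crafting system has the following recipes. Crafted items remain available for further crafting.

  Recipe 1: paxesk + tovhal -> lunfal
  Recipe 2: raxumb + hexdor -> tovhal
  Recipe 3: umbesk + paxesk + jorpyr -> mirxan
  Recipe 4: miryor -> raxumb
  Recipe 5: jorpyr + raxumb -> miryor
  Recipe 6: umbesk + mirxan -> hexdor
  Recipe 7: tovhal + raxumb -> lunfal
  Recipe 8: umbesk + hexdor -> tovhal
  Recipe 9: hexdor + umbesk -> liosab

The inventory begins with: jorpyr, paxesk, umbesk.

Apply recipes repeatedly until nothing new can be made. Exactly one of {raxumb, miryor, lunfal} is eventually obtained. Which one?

umbesk + paxesk + jorpyr -> mirxan (Recipe 3).
umbesk + mirxan -> hexdor (Recipe 6).
umbesk + hexdor -> tovhal (Recipe 8).
Using Recipe 1, paxesk and tovhal make lunfal.
raxumb would need miryor (Recipe 4), but miryor is never obtained. miryor would need jorpyr and raxumb (Recipe 5), but raxumb is never obtained.

lunfal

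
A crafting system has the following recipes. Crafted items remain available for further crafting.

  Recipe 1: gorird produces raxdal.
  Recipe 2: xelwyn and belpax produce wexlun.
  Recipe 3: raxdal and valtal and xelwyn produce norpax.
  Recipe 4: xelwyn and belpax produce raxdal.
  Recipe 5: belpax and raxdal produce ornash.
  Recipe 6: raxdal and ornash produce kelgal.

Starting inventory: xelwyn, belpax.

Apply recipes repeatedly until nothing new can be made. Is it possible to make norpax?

norpax would need raxdal, valtal, and xelwyn (Recipe 3), but valtal is never obtained.

No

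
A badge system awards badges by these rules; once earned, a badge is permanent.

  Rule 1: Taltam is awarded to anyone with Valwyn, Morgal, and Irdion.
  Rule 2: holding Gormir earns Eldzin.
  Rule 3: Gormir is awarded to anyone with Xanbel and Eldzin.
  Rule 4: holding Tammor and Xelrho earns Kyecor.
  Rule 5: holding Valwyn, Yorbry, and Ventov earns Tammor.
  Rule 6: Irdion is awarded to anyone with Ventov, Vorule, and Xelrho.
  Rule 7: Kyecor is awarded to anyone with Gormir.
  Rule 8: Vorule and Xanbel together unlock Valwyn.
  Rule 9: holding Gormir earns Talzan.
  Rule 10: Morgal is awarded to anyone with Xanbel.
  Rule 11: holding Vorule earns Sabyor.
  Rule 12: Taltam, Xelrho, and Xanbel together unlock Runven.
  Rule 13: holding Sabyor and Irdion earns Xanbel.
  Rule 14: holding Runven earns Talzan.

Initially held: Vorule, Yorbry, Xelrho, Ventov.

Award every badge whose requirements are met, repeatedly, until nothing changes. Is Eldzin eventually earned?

No

Eldzin would need Gormir (Rule 2), but Gormir is never earned.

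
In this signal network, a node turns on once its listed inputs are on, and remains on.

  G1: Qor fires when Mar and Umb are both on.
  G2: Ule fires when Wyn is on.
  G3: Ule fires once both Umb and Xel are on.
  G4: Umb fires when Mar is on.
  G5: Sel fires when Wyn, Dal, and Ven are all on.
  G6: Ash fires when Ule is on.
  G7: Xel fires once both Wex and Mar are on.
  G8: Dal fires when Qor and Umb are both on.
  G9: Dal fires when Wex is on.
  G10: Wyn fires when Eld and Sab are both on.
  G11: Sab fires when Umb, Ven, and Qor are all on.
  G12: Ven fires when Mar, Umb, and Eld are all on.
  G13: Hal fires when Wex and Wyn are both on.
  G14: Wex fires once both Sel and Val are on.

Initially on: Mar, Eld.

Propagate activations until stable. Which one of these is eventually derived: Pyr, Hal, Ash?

Mar is on, so Umb fires (G4).
G1: Mar and Umb on → Qor on.
Mar, Umb, and Eld are on, so Ven fires (G12).
G11: Umb, Ven, and Qor on → Sab on.
G10: Eld and Sab on → Wyn on.
Wyn is on, so Ule fires (G2).
Ule is on, so Ash fires (G6).
Hal would need Wex and Wyn (G13), but Wex never turns on. No rule produces Pyr, and it is not given.

Ash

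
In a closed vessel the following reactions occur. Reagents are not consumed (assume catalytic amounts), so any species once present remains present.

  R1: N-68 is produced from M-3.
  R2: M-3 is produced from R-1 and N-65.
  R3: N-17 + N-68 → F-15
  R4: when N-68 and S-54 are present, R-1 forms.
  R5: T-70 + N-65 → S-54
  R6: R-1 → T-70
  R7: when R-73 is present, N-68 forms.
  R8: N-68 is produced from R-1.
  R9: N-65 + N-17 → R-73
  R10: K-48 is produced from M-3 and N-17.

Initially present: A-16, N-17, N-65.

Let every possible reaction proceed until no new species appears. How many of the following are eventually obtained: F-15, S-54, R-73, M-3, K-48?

2

N-65 and N-17 present → R-73 forms (R9).
R-73 present → N-68 forms (R7).
N-17 and N-68 present → F-15 forms (R3).
F-15: reached.
S-54 would need T-70 and N-65 (R5), but T-70 never forms.
R-73: reached.
M-3 would need R-1 and N-65 (R2), but R-1 never forms.
K-48 would need M-3 and N-17 (R10), but M-3 never forms.
Reached: F-15 and R-73 — 2 of the 5.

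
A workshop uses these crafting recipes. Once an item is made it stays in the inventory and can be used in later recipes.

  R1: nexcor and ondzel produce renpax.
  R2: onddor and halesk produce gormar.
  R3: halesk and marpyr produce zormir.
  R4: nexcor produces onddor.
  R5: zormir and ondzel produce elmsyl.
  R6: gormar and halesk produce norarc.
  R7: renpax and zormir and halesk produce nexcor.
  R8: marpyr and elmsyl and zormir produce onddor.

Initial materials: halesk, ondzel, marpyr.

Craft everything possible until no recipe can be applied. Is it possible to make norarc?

Yes

Using R3, halesk and marpyr make zormir.
zormir and ondzel → elmsyl (R5).
Using R8, marpyr, elmsyl, and zormir make onddor.
Using R2, onddor and halesk make gormar.
gormar and halesk → norarc (R6).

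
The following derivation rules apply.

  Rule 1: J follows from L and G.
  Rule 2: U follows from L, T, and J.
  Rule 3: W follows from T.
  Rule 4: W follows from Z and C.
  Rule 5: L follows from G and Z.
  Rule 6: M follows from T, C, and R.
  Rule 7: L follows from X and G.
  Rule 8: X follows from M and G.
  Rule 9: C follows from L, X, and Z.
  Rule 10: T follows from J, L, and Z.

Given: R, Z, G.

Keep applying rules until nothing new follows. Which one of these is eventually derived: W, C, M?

W

From G and Z, Rule 5 gives L.
L and G hold, so J follows (Rule 1).
J, L, and Z hold, so T follows (Rule 10).
From T, Rule 3 gives W.
C would need L, X, and Z (Rule 9), but X is never established. M would need T, C, and R (Rule 6), but C is never established.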